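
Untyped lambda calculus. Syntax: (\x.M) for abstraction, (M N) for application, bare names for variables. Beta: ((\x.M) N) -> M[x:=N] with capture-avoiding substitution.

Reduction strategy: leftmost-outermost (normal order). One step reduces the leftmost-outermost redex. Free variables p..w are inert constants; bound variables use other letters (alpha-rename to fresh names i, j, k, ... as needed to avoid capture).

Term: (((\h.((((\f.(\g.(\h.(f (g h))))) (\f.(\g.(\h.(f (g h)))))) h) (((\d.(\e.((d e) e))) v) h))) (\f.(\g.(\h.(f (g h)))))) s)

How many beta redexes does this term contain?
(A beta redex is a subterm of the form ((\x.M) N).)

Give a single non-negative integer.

Term: (((\h.((((\f.(\g.(\h.(f (g h))))) (\f.(\g.(\h.(f (g h)))))) h) (((\d.(\e.((d e) e))) v) h))) (\f.(\g.(\h.(f (g h)))))) s)
  Redex: ((\h.((((\f.(\g.(\h.(f (g h))))) (\f.(\g.(\h.(f (g h)))))) h) (((\d.(\e.((d e) e))) v) h))) (\f.(\g.(\h.(f (g h))))))
  Redex: ((\f.(\g.(\h.(f (g h))))) (\f.(\g.(\h.(f (g h))))))
  Redex: ((\d.(\e.((d e) e))) v)
Total redexes: 3

Answer: 3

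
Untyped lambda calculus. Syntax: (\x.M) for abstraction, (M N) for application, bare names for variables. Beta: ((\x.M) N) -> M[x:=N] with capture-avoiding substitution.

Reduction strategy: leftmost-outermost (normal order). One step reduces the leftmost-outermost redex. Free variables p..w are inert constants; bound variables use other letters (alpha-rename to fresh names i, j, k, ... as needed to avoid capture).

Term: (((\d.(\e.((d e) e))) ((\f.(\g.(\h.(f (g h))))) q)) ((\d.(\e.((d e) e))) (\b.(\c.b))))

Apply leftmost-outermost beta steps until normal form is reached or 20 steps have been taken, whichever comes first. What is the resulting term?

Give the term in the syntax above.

Step 0: (((\d.(\e.((d e) e))) ((\f.(\g.(\h.(f (g h))))) q)) ((\d.(\e.((d e) e))) (\b.(\c.b))))
Step 1: ((\e.((((\f.(\g.(\h.(f (g h))))) q) e) e)) ((\d.(\e.((d e) e))) (\b.(\c.b))))
Step 2: ((((\f.(\g.(\h.(f (g h))))) q) ((\d.(\e.((d e) e))) (\b.(\c.b)))) ((\d.(\e.((d e) e))) (\b.(\c.b))))
Step 3: (((\g.(\h.(q (g h)))) ((\d.(\e.((d e) e))) (\b.(\c.b)))) ((\d.(\e.((d e) e))) (\b.(\c.b))))
Step 4: ((\h.(q (((\d.(\e.((d e) e))) (\b.(\c.b))) h))) ((\d.(\e.((d e) e))) (\b.(\c.b))))
Step 5: (q (((\d.(\e.((d e) e))) (\b.(\c.b))) ((\d.(\e.((d e) e))) (\b.(\c.b)))))
Step 6: (q ((\e.(((\b.(\c.b)) e) e)) ((\d.(\e.((d e) e))) (\b.(\c.b)))))
Step 7: (q (((\b.(\c.b)) ((\d.(\e.((d e) e))) (\b.(\c.b)))) ((\d.(\e.((d e) e))) (\b.(\c.b)))))
Step 8: (q ((\c.((\d.(\e.((d e) e))) (\b.(\c.b)))) ((\d.(\e.((d e) e))) (\b.(\c.b)))))
Step 9: (q ((\d.(\e.((d e) e))) (\b.(\c.b))))
Step 10: (q (\e.(((\b.(\c.b)) e) e)))
Step 11: (q (\e.((\c.e) e)))
Step 12: (q (\e.e))

Answer: (q (\e.e))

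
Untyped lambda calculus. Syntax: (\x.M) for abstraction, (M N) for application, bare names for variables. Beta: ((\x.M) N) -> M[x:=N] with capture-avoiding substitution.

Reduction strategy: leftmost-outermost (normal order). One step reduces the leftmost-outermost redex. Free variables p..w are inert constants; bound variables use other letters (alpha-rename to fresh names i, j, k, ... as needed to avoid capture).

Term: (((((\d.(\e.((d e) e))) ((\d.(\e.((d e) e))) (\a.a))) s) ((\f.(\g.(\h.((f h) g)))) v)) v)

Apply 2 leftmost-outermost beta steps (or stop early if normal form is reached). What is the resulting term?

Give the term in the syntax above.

Step 0: (((((\d.(\e.((d e) e))) ((\d.(\e.((d e) e))) (\a.a))) s) ((\f.(\g.(\h.((f h) g)))) v)) v)
Step 1: ((((\e.((((\d.(\e.((d e) e))) (\a.a)) e) e)) s) ((\f.(\g.(\h.((f h) g)))) v)) v)
Step 2: ((((((\d.(\e.((d e) e))) (\a.a)) s) s) ((\f.(\g.(\h.((f h) g)))) v)) v)

Answer: ((((((\d.(\e.((d e) e))) (\a.a)) s) s) ((\f.(\g.(\h.((f h) g)))) v)) v)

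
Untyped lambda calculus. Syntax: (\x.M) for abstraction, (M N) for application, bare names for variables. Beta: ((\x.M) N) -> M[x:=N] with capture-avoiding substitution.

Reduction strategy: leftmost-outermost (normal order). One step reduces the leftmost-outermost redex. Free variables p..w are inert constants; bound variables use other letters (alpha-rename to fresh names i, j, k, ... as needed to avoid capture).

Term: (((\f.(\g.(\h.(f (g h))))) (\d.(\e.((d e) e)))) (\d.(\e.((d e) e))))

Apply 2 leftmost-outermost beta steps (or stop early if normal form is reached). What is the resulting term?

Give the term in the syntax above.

Answer: (\h.((\d.(\e.((d e) e))) ((\d.(\e.((d e) e))) h)))

Derivation:
Step 0: (((\f.(\g.(\h.(f (g h))))) (\d.(\e.((d e) e)))) (\d.(\e.((d e) e))))
Step 1: ((\g.(\h.((\d.(\e.((d e) e))) (g h)))) (\d.(\e.((d e) e))))
Step 2: (\h.((\d.(\e.((d e) e))) ((\d.(\e.((d e) e))) h)))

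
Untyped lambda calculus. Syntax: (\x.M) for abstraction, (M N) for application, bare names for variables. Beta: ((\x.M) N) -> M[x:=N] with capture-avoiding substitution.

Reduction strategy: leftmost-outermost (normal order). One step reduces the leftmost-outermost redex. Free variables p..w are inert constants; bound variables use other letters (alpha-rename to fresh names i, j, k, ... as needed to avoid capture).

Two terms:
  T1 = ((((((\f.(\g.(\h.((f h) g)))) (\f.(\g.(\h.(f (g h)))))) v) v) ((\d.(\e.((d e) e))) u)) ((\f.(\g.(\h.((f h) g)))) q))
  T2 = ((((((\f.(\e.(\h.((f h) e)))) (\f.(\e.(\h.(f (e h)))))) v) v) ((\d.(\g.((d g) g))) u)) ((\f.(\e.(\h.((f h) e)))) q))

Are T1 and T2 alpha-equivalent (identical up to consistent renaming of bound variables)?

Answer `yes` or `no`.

Answer: yes

Derivation:
Term 1: ((((((\f.(\g.(\h.((f h) g)))) (\f.(\g.(\h.(f (g h)))))) v) v) ((\d.(\e.((d e) e))) u)) ((\f.(\g.(\h.((f h) g)))) q))
Term 2: ((((((\f.(\e.(\h.((f h) e)))) (\f.(\e.(\h.(f (e h)))))) v) v) ((\d.(\g.((d g) g))) u)) ((\f.(\e.(\h.((f h) e)))) q))
Alpha-equivalence: compare structure up to binder renaming.
Result: True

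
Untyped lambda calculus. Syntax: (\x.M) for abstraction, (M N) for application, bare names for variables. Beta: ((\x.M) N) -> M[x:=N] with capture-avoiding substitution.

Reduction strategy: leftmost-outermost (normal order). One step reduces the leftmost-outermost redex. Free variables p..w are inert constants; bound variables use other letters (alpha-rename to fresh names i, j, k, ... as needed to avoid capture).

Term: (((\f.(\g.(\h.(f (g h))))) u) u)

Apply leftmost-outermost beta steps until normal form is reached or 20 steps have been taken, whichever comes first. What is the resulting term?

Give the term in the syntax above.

Step 0: (((\f.(\g.(\h.(f (g h))))) u) u)
Step 1: ((\g.(\h.(u (g h)))) u)
Step 2: (\h.(u (u h)))

Answer: (\h.(u (u h)))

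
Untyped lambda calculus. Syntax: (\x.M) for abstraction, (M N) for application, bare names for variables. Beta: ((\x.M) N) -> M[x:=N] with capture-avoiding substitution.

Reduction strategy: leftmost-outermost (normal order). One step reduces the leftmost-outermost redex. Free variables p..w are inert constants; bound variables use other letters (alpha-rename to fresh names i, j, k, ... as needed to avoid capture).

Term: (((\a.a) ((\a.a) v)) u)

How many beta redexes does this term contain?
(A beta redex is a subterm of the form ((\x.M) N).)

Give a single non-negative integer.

Term: (((\a.a) ((\a.a) v)) u)
  Redex: ((\a.a) ((\a.a) v))
  Redex: ((\a.a) v)
Total redexes: 2

Answer: 2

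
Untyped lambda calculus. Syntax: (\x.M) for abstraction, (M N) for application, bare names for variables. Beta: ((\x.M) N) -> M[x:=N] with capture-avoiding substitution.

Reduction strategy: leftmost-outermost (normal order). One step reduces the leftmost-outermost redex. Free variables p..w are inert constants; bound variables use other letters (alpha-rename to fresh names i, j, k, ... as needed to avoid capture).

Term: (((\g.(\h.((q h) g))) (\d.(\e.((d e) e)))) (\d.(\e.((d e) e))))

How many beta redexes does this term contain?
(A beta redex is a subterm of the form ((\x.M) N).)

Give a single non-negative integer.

Answer: 1

Derivation:
Term: (((\g.(\h.((q h) g))) (\d.(\e.((d e) e)))) (\d.(\e.((d e) e))))
  Redex: ((\g.(\h.((q h) g))) (\d.(\e.((d e) e))))
Total redexes: 1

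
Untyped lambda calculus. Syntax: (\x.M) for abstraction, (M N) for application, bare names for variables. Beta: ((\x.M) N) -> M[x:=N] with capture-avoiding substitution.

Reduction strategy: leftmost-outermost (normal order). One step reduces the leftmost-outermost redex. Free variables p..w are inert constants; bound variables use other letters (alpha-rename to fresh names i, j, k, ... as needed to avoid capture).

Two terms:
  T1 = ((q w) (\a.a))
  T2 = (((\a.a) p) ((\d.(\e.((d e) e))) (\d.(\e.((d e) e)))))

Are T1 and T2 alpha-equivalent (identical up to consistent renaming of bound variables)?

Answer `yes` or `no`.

Term 1: ((q w) (\a.a))
Term 2: (((\a.a) p) ((\d.(\e.((d e) e))) (\d.(\e.((d e) e)))))
Alpha-equivalence: compare structure up to binder renaming.
Result: False

Answer: no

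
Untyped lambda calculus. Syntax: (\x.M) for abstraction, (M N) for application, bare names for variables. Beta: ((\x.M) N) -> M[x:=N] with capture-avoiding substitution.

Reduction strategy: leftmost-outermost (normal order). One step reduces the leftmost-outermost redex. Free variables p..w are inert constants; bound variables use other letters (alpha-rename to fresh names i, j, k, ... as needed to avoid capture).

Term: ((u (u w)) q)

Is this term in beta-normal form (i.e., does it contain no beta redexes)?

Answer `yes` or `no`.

Term: ((u (u w)) q)
No beta redexes found.

Answer: yes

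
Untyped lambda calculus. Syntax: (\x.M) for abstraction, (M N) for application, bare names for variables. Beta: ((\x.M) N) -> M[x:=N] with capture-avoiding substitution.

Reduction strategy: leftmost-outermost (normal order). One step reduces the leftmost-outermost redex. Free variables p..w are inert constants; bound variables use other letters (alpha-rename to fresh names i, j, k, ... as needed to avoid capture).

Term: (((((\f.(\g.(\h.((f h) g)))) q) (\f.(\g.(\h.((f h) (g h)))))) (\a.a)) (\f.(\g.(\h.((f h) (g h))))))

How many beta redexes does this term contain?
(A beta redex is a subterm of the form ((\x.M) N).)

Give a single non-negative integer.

Answer: 1

Derivation:
Term: (((((\f.(\g.(\h.((f h) g)))) q) (\f.(\g.(\h.((f h) (g h)))))) (\a.a)) (\f.(\g.(\h.((f h) (g h))))))
  Redex: ((\f.(\g.(\h.((f h) g)))) q)
Total redexes: 1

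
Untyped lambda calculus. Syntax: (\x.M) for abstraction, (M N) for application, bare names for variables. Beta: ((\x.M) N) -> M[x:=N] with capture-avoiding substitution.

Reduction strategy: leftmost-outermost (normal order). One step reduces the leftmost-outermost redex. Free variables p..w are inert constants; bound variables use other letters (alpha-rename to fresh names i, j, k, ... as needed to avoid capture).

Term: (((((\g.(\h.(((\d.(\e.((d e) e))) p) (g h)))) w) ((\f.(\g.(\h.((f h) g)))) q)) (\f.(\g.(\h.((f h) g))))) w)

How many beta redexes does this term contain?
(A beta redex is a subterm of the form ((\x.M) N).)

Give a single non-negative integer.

Answer: 3

Derivation:
Term: (((((\g.(\h.(((\d.(\e.((d e) e))) p) (g h)))) w) ((\f.(\g.(\h.((f h) g)))) q)) (\f.(\g.(\h.((f h) g))))) w)
  Redex: ((\g.(\h.(((\d.(\e.((d e) e))) p) (g h)))) w)
  Redex: ((\d.(\e.((d e) e))) p)
  Redex: ((\f.(\g.(\h.((f h) g)))) q)
Total redexes: 3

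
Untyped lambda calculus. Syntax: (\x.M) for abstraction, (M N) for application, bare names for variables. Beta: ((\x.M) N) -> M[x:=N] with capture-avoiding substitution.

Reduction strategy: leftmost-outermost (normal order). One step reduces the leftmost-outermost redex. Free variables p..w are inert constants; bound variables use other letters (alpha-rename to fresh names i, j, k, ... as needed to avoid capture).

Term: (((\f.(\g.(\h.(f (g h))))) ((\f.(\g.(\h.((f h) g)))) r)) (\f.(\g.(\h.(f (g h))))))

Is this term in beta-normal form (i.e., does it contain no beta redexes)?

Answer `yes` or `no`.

Term: (((\f.(\g.(\h.(f (g h))))) ((\f.(\g.(\h.((f h) g)))) r)) (\f.(\g.(\h.(f (g h))))))
Found 2 beta redex(es).

Answer: no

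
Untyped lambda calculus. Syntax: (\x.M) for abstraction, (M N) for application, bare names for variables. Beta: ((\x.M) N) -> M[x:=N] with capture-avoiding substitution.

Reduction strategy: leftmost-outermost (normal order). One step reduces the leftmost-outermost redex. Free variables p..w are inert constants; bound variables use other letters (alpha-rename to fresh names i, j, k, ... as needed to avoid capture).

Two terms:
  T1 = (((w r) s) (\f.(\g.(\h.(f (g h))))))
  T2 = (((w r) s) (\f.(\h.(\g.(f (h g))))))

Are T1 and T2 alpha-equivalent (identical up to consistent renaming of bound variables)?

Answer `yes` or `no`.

Answer: yes

Derivation:
Term 1: (((w r) s) (\f.(\g.(\h.(f (g h))))))
Term 2: (((w r) s) (\f.(\h.(\g.(f (h g))))))
Alpha-equivalence: compare structure up to binder renaming.
Result: True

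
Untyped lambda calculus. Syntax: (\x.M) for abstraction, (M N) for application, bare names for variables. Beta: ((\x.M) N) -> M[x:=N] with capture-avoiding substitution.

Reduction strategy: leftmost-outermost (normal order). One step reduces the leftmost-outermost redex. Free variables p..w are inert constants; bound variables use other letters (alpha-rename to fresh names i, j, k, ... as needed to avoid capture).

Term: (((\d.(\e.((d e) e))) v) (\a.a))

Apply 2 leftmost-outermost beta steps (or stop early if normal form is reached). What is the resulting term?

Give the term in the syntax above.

Step 0: (((\d.(\e.((d e) e))) v) (\a.a))
Step 1: ((\e.((v e) e)) (\a.a))
Step 2: ((v (\a.a)) (\a.a))

Answer: ((v (\a.a)) (\a.a))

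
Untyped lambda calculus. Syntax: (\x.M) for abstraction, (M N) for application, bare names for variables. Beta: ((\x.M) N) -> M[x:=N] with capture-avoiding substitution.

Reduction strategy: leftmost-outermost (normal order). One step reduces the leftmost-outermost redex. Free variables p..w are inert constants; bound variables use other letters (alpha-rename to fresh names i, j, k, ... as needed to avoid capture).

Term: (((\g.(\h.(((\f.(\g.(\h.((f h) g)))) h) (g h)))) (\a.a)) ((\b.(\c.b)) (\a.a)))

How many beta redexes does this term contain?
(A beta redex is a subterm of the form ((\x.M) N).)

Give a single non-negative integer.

Term: (((\g.(\h.(((\f.(\g.(\h.((f h) g)))) h) (g h)))) (\a.a)) ((\b.(\c.b)) (\a.a)))
  Redex: ((\g.(\h.(((\f.(\g.(\h.((f h) g)))) h) (g h)))) (\a.a))
  Redex: ((\f.(\g.(\h.((f h) g)))) h)
  Redex: ((\b.(\c.b)) (\a.a))
Total redexes: 3

Answer: 3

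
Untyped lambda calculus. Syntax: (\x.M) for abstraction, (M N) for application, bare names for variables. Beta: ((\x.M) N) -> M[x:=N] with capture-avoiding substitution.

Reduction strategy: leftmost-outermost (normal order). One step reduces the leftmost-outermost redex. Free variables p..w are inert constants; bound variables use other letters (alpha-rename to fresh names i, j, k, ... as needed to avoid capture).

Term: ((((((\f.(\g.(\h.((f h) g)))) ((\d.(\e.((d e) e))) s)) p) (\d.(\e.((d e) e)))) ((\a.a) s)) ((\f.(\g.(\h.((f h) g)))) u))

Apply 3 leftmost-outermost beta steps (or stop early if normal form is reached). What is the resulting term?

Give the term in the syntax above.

Answer: ((((((\d.(\e.((d e) e))) s) (\d.(\e.((d e) e)))) p) ((\a.a) s)) ((\f.(\g.(\h.((f h) g)))) u))

Derivation:
Step 0: ((((((\f.(\g.(\h.((f h) g)))) ((\d.(\e.((d e) e))) s)) p) (\d.(\e.((d e) e)))) ((\a.a) s)) ((\f.(\g.(\h.((f h) g)))) u))
Step 1: (((((\g.(\h.((((\d.(\e.((d e) e))) s) h) g))) p) (\d.(\e.((d e) e)))) ((\a.a) s)) ((\f.(\g.(\h.((f h) g)))) u))
Step 2: ((((\h.((((\d.(\e.((d e) e))) s) h) p)) (\d.(\e.((d e) e)))) ((\a.a) s)) ((\f.(\g.(\h.((f h) g)))) u))
Step 3: ((((((\d.(\e.((d e) e))) s) (\d.(\e.((d e) e)))) p) ((\a.a) s)) ((\f.(\g.(\h.((f h) g)))) u))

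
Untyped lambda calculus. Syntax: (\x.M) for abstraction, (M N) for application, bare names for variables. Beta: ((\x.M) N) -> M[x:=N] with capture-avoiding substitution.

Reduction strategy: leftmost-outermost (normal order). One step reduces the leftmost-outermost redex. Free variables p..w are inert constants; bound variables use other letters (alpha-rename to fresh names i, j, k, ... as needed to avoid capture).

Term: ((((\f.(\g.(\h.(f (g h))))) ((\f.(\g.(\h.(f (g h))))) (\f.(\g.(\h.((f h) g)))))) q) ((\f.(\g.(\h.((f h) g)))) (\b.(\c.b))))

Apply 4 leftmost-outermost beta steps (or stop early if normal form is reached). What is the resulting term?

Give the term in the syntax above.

Answer: ((\g.(\h.((\f.(\g.(\h.((f h) g)))) (g h)))) (q ((\f.(\g.(\h.((f h) g)))) (\b.(\c.b)))))

Derivation:
Step 0: ((((\f.(\g.(\h.(f (g h))))) ((\f.(\g.(\h.(f (g h))))) (\f.(\g.(\h.((f h) g)))))) q) ((\f.(\g.(\h.((f h) g)))) (\b.(\c.b))))
Step 1: (((\g.(\h.(((\f.(\g.(\h.(f (g h))))) (\f.(\g.(\h.((f h) g))))) (g h)))) q) ((\f.(\g.(\h.((f h) g)))) (\b.(\c.b))))
Step 2: ((\h.(((\f.(\g.(\h.(f (g h))))) (\f.(\g.(\h.((f h) g))))) (q h))) ((\f.(\g.(\h.((f h) g)))) (\b.(\c.b))))
Step 3: (((\f.(\g.(\h.(f (g h))))) (\f.(\g.(\h.((f h) g))))) (q ((\f.(\g.(\h.((f h) g)))) (\b.(\c.b)))))
Step 4: ((\g.(\h.((\f.(\g.(\h.((f h) g)))) (g h)))) (q ((\f.(\g.(\h.((f h) g)))) (\b.(\c.b)))))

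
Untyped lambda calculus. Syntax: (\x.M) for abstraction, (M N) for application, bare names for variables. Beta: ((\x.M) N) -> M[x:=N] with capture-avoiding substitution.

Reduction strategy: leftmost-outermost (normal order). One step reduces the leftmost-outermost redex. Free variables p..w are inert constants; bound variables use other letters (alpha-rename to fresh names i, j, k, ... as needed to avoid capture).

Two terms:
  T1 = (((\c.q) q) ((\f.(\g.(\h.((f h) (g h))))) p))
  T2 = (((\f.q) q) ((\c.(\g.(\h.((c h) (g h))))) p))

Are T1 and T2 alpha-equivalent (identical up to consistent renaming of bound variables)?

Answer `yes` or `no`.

Term 1: (((\c.q) q) ((\f.(\g.(\h.((f h) (g h))))) p))
Term 2: (((\f.q) q) ((\c.(\g.(\h.((c h) (g h))))) p))
Alpha-equivalence: compare structure up to binder renaming.
Result: True

Answer: yes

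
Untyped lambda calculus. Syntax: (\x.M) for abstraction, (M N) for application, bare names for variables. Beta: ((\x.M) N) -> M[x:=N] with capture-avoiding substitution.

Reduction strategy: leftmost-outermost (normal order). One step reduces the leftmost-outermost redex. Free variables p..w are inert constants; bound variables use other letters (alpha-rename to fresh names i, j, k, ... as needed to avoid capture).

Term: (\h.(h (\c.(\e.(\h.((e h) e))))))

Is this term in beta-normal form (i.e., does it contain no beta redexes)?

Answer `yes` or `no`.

Answer: yes

Derivation:
Term: (\h.(h (\c.(\e.(\h.((e h) e))))))
No beta redexes found.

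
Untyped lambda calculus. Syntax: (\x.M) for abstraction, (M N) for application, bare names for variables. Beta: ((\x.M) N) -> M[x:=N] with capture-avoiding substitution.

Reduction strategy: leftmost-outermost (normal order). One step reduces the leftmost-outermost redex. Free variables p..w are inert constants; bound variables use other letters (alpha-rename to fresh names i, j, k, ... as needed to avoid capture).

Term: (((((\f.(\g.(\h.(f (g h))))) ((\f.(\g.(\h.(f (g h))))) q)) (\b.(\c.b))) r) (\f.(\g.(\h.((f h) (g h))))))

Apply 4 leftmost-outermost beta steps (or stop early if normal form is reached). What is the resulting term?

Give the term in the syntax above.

Step 0: (((((\f.(\g.(\h.(f (g h))))) ((\f.(\g.(\h.(f (g h))))) q)) (\b.(\c.b))) r) (\f.(\g.(\h.((f h) (g h))))))
Step 1: ((((\g.(\h.(((\f.(\g.(\h.(f (g h))))) q) (g h)))) (\b.(\c.b))) r) (\f.(\g.(\h.((f h) (g h))))))
Step 2: (((\h.(((\f.(\g.(\h.(f (g h))))) q) ((\b.(\c.b)) h))) r) (\f.(\g.(\h.((f h) (g h))))))
Step 3: ((((\f.(\g.(\h.(f (g h))))) q) ((\b.(\c.b)) r)) (\f.(\g.(\h.((f h) (g h))))))
Step 4: (((\g.(\h.(q (g h)))) ((\b.(\c.b)) r)) (\f.(\g.(\h.((f h) (g h))))))

Answer: (((\g.(\h.(q (g h)))) ((\b.(\c.b)) r)) (\f.(\g.(\h.((f h) (g h))))))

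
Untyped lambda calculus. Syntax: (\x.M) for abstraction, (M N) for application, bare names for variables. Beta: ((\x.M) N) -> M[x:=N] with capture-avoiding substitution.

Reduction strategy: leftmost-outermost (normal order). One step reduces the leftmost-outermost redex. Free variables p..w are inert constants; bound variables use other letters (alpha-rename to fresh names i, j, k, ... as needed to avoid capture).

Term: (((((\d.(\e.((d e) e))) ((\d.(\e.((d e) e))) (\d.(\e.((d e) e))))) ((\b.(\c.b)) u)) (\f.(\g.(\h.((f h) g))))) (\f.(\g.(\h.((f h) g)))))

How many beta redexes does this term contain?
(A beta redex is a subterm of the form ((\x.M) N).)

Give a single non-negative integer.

Term: (((((\d.(\e.((d e) e))) ((\d.(\e.((d e) e))) (\d.(\e.((d e) e))))) ((\b.(\c.b)) u)) (\f.(\g.(\h.((f h) g))))) (\f.(\g.(\h.((f h) g)))))
  Redex: ((\d.(\e.((d e) e))) ((\d.(\e.((d e) e))) (\d.(\e.((d e) e)))))
  Redex: ((\d.(\e.((d e) e))) (\d.(\e.((d e) e))))
  Redex: ((\b.(\c.b)) u)
Total redexes: 3

Answer: 3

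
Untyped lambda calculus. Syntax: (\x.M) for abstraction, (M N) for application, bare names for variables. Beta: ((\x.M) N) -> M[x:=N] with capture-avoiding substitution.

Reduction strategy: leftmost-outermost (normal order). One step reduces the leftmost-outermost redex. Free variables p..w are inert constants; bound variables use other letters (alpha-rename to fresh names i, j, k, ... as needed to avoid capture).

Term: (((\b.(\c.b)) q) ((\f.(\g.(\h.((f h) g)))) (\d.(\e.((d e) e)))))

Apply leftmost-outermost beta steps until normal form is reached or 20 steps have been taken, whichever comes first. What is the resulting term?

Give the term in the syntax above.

Step 0: (((\b.(\c.b)) q) ((\f.(\g.(\h.((f h) g)))) (\d.(\e.((d e) e)))))
Step 1: ((\c.q) ((\f.(\g.(\h.((f h) g)))) (\d.(\e.((d e) e)))))
Step 2: q

Answer: q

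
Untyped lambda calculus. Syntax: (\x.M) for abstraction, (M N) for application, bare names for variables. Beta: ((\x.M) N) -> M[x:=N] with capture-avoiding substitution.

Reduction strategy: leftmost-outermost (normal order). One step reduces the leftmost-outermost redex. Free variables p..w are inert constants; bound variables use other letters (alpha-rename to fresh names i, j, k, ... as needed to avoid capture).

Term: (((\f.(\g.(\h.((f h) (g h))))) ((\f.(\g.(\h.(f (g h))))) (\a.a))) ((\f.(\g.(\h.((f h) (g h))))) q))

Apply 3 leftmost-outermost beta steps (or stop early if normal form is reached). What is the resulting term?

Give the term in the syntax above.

Step 0: (((\f.(\g.(\h.((f h) (g h))))) ((\f.(\g.(\h.(f (g h))))) (\a.a))) ((\f.(\g.(\h.((f h) (g h))))) q))
Step 1: ((\g.(\h.((((\f.(\g.(\h.(f (g h))))) (\a.a)) h) (g h)))) ((\f.(\g.(\h.((f h) (g h))))) q))
Step 2: (\h.((((\f.(\g.(\h.(f (g h))))) (\a.a)) h) (((\f.(\g.(\h.((f h) (g h))))) q) h)))
Step 3: (\h.(((\g.(\h.((\a.a) (g h)))) h) (((\f.(\g.(\h.((f h) (g h))))) q) h)))

Answer: (\h.(((\g.(\h.((\a.a) (g h)))) h) (((\f.(\g.(\h.((f h) (g h))))) q) h)))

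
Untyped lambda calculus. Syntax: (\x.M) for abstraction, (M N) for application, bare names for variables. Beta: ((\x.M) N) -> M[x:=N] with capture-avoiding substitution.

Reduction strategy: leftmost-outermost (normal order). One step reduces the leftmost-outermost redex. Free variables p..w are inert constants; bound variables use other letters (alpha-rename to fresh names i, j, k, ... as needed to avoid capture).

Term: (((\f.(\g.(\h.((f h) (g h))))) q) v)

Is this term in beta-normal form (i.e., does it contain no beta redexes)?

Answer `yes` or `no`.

Answer: no

Derivation:
Term: (((\f.(\g.(\h.((f h) (g h))))) q) v)
Found 1 beta redex(es).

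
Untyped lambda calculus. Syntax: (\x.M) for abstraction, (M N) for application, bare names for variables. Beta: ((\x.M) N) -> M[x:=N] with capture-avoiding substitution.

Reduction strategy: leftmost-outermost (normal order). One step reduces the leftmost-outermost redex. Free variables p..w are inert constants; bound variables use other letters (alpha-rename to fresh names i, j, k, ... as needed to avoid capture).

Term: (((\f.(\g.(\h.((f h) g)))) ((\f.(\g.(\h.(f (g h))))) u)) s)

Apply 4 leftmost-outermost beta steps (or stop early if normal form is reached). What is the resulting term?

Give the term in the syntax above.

Answer: (\h.((\i.(u (h i))) s))

Derivation:
Step 0: (((\f.(\g.(\h.((f h) g)))) ((\f.(\g.(\h.(f (g h))))) u)) s)
Step 1: ((\g.(\h.((((\f.(\g.(\h.(f (g h))))) u) h) g))) s)
Step 2: (\h.((((\f.(\g.(\h.(f (g h))))) u) h) s))
Step 3: (\h.(((\g.(\h.(u (g h)))) h) s))
Step 4: (\h.((\i.(u (h i))) s))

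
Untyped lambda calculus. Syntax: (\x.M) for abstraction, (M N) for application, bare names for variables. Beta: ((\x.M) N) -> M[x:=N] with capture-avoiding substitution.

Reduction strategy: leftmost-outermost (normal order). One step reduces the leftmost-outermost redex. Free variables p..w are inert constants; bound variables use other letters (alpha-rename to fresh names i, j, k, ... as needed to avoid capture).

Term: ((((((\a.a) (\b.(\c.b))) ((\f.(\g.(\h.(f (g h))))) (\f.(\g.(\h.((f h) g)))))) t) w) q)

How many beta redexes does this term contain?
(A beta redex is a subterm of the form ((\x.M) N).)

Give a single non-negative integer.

Answer: 2

Derivation:
Term: ((((((\a.a) (\b.(\c.b))) ((\f.(\g.(\h.(f (g h))))) (\f.(\g.(\h.((f h) g)))))) t) w) q)
  Redex: ((\a.a) (\b.(\c.b)))
  Redex: ((\f.(\g.(\h.(f (g h))))) (\f.(\g.(\h.((f h) g)))))
Total redexes: 2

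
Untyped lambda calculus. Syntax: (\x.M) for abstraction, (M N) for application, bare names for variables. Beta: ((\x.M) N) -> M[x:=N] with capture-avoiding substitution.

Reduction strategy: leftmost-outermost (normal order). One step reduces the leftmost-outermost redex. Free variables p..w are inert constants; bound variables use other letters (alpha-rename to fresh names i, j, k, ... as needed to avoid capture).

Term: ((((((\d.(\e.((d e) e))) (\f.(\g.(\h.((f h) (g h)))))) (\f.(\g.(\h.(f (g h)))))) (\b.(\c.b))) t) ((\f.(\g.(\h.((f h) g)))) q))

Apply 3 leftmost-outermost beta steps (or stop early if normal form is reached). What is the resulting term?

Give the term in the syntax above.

Step 0: ((((((\d.(\e.((d e) e))) (\f.(\g.(\h.((f h) (g h)))))) (\f.(\g.(\h.(f (g h)))))) (\b.(\c.b))) t) ((\f.(\g.(\h.((f h) g)))) q))
Step 1: (((((\e.(((\f.(\g.(\h.((f h) (g h))))) e) e)) (\f.(\g.(\h.(f (g h)))))) (\b.(\c.b))) t) ((\f.(\g.(\h.((f h) g)))) q))
Step 2: ((((((\f.(\g.(\h.((f h) (g h))))) (\f.(\g.(\h.(f (g h)))))) (\f.(\g.(\h.(f (g h)))))) (\b.(\c.b))) t) ((\f.(\g.(\h.((f h) g)))) q))
Step 3: (((((\g.(\h.(((\f.(\g.(\h.(f (g h))))) h) (g h)))) (\f.(\g.(\h.(f (g h)))))) (\b.(\c.b))) t) ((\f.(\g.(\h.((f h) g)))) q))

Answer: (((((\g.(\h.(((\f.(\g.(\h.(f (g h))))) h) (g h)))) (\f.(\g.(\h.(f (g h)))))) (\b.(\c.b))) t) ((\f.(\g.(\h.((f h) g)))) q))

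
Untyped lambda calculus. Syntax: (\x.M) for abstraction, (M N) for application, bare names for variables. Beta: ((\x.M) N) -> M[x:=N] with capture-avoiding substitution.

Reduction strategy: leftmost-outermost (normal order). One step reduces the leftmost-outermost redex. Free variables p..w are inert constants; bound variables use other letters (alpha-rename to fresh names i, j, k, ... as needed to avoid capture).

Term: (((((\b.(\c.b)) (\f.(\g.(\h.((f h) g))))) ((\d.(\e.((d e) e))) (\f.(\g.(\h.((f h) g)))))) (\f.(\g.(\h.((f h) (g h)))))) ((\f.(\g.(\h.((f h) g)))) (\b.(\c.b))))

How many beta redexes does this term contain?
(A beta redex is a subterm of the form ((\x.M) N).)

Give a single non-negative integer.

Answer: 3

Derivation:
Term: (((((\b.(\c.b)) (\f.(\g.(\h.((f h) g))))) ((\d.(\e.((d e) e))) (\f.(\g.(\h.((f h) g)))))) (\f.(\g.(\h.((f h) (g h)))))) ((\f.(\g.(\h.((f h) g)))) (\b.(\c.b))))
  Redex: ((\b.(\c.b)) (\f.(\g.(\h.((f h) g)))))
  Redex: ((\d.(\e.((d e) e))) (\f.(\g.(\h.((f h) g)))))
  Redex: ((\f.(\g.(\h.((f h) g)))) (\b.(\c.b)))
Total redexes: 3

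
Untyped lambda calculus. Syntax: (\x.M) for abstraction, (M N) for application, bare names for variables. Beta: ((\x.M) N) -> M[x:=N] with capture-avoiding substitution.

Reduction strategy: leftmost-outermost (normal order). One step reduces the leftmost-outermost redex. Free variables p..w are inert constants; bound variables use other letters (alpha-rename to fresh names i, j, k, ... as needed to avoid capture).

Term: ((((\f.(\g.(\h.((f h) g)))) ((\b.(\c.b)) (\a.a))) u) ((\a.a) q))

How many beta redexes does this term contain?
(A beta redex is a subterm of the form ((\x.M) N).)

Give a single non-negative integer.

Answer: 3

Derivation:
Term: ((((\f.(\g.(\h.((f h) g)))) ((\b.(\c.b)) (\a.a))) u) ((\a.a) q))
  Redex: ((\f.(\g.(\h.((f h) g)))) ((\b.(\c.b)) (\a.a)))
  Redex: ((\b.(\c.b)) (\a.a))
  Redex: ((\a.a) q)
Total redexes: 3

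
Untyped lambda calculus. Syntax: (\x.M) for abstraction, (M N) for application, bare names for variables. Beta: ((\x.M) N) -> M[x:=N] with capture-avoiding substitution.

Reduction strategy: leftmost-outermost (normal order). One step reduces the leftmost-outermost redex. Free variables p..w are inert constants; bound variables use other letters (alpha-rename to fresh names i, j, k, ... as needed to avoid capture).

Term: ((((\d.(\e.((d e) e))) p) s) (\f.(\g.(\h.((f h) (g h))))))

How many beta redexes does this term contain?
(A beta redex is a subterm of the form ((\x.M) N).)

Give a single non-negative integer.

Term: ((((\d.(\e.((d e) e))) p) s) (\f.(\g.(\h.((f h) (g h))))))
  Redex: ((\d.(\e.((d e) e))) p)
Total redexes: 1

Answer: 1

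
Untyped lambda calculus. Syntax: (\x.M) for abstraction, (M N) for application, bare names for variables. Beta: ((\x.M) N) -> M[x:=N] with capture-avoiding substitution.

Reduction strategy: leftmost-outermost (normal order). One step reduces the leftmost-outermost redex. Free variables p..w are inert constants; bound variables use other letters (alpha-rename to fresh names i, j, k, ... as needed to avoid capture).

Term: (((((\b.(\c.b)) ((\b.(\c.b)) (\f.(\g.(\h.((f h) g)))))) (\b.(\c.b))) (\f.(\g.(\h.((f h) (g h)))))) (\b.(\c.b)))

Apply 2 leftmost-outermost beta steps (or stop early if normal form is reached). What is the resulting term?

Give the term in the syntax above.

Step 0: (((((\b.(\c.b)) ((\b.(\c.b)) (\f.(\g.(\h.((f h) g)))))) (\b.(\c.b))) (\f.(\g.(\h.((f h) (g h)))))) (\b.(\c.b)))
Step 1: ((((\c.((\b.(\c.b)) (\f.(\g.(\h.((f h) g)))))) (\b.(\c.b))) (\f.(\g.(\h.((f h) (g h)))))) (\b.(\c.b)))
Step 2: ((((\b.(\c.b)) (\f.(\g.(\h.((f h) g))))) (\f.(\g.(\h.((f h) (g h)))))) (\b.(\c.b)))

Answer: ((((\b.(\c.b)) (\f.(\g.(\h.((f h) g))))) (\f.(\g.(\h.((f h) (g h)))))) (\b.(\c.b)))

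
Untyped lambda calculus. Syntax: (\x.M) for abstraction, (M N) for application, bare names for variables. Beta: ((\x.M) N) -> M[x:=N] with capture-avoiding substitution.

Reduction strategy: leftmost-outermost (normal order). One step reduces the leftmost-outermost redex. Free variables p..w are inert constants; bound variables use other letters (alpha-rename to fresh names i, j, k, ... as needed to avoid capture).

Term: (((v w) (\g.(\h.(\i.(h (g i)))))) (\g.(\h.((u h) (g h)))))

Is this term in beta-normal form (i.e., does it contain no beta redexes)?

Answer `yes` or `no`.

Answer: yes

Derivation:
Term: (((v w) (\g.(\h.(\i.(h (g i)))))) (\g.(\h.((u h) (g h)))))
No beta redexes found.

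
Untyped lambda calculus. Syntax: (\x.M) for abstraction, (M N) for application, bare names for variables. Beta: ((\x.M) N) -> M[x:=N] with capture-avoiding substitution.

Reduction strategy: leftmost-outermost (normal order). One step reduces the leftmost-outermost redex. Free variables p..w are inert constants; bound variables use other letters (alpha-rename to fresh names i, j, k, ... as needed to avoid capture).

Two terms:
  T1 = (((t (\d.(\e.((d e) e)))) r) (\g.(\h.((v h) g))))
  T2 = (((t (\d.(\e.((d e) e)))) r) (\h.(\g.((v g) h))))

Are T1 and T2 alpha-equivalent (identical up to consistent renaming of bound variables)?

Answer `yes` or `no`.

Answer: yes

Derivation:
Term 1: (((t (\d.(\e.((d e) e)))) r) (\g.(\h.((v h) g))))
Term 2: (((t (\d.(\e.((d e) e)))) r) (\h.(\g.((v g) h))))
Alpha-equivalence: compare structure up to binder renaming.
Result: True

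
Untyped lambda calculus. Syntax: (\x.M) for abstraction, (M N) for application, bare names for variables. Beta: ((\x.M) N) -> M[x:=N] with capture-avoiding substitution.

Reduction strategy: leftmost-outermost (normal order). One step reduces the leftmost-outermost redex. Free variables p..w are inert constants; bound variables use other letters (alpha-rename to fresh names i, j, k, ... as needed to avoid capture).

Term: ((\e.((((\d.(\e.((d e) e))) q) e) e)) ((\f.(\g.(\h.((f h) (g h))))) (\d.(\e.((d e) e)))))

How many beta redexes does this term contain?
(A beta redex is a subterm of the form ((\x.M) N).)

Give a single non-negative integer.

Answer: 3

Derivation:
Term: ((\e.((((\d.(\e.((d e) e))) q) e) e)) ((\f.(\g.(\h.((f h) (g h))))) (\d.(\e.((d e) e)))))
  Redex: ((\e.((((\d.(\e.((d e) e))) q) e) e)) ((\f.(\g.(\h.((f h) (g h))))) (\d.(\e.((d e) e)))))
  Redex: ((\d.(\e.((d e) e))) q)
  Redex: ((\f.(\g.(\h.((f h) (g h))))) (\d.(\e.((d e) e))))
Total redexes: 3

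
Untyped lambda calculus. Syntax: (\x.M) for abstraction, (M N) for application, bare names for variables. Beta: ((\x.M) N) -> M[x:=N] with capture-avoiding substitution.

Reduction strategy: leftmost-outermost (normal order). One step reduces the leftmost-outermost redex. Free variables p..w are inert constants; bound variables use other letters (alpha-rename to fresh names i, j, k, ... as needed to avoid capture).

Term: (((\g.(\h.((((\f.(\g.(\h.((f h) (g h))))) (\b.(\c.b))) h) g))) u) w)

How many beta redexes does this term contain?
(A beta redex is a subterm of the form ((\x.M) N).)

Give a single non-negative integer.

Term: (((\g.(\h.((((\f.(\g.(\h.((f h) (g h))))) (\b.(\c.b))) h) g))) u) w)
  Redex: ((\g.(\h.((((\f.(\g.(\h.((f h) (g h))))) (\b.(\c.b))) h) g))) u)
  Redex: ((\f.(\g.(\h.((f h) (g h))))) (\b.(\c.b)))
Total redexes: 2

Answer: 2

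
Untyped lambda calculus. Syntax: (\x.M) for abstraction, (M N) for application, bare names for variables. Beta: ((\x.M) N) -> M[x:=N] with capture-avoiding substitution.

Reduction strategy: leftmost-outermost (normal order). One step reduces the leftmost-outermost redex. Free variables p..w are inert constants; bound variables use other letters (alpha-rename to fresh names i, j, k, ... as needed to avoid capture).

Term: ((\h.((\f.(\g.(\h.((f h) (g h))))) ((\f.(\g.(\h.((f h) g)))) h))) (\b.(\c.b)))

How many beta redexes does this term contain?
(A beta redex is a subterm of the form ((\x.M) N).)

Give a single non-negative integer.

Answer: 3

Derivation:
Term: ((\h.((\f.(\g.(\h.((f h) (g h))))) ((\f.(\g.(\h.((f h) g)))) h))) (\b.(\c.b)))
  Redex: ((\h.((\f.(\g.(\h.((f h) (g h))))) ((\f.(\g.(\h.((f h) g)))) h))) (\b.(\c.b)))
  Redex: ((\f.(\g.(\h.((f h) (g h))))) ((\f.(\g.(\h.((f h) g)))) h))
  Redex: ((\f.(\g.(\h.((f h) g)))) h)
Total redexes: 3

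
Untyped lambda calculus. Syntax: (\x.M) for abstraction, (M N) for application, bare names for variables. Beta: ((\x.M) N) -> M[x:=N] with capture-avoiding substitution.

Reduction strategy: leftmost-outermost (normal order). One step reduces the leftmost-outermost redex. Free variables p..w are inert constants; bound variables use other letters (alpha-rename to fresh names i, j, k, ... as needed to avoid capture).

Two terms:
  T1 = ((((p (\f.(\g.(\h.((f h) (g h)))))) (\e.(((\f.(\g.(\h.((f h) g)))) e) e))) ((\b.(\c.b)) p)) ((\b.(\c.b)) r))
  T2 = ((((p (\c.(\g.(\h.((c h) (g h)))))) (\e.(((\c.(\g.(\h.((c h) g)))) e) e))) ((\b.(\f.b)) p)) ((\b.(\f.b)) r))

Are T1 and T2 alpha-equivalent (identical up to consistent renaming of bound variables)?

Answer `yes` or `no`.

Term 1: ((((p (\f.(\g.(\h.((f h) (g h)))))) (\e.(((\f.(\g.(\h.((f h) g)))) e) e))) ((\b.(\c.b)) p)) ((\b.(\c.b)) r))
Term 2: ((((p (\c.(\g.(\h.((c h) (g h)))))) (\e.(((\c.(\g.(\h.((c h) g)))) e) e))) ((\b.(\f.b)) p)) ((\b.(\f.b)) r))
Alpha-equivalence: compare structure up to binder renaming.
Result: True

Answer: yes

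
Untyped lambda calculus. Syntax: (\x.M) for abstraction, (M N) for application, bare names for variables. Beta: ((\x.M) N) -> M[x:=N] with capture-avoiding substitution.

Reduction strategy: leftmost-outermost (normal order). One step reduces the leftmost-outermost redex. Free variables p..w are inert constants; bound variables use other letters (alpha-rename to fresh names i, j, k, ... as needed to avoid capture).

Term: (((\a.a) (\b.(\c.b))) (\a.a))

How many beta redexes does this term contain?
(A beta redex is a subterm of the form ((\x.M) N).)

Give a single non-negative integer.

Answer: 1

Derivation:
Term: (((\a.a) (\b.(\c.b))) (\a.a))
  Redex: ((\a.a) (\b.(\c.b)))
Total redexes: 1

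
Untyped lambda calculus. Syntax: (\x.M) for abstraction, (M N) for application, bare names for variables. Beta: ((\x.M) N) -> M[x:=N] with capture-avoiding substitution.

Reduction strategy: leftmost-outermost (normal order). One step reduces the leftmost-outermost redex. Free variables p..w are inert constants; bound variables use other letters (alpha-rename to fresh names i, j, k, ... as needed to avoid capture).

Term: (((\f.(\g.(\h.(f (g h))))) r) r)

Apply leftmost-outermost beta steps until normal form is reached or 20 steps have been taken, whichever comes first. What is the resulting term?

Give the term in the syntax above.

Step 0: (((\f.(\g.(\h.(f (g h))))) r) r)
Step 1: ((\g.(\h.(r (g h)))) r)
Step 2: (\h.(r (r h)))

Answer: (\h.(r (r h)))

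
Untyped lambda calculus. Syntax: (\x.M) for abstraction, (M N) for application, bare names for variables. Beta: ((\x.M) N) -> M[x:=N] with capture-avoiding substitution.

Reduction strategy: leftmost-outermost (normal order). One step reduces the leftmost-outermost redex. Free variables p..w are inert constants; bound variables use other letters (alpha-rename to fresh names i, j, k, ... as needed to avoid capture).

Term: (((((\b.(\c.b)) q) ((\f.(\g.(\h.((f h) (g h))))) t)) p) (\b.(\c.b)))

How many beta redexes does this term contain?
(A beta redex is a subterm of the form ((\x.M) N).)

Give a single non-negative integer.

Term: (((((\b.(\c.b)) q) ((\f.(\g.(\h.((f h) (g h))))) t)) p) (\b.(\c.b)))
  Redex: ((\b.(\c.b)) q)
  Redex: ((\f.(\g.(\h.((f h) (g h))))) t)
Total redexes: 2

Answer: 2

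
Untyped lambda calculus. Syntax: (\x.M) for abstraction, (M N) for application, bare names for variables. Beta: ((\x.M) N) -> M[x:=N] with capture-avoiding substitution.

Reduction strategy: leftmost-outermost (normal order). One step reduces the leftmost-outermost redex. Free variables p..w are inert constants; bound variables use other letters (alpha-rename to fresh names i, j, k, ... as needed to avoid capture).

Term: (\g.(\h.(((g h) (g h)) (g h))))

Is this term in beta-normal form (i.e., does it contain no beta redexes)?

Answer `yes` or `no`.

Answer: yes

Derivation:
Term: (\g.(\h.(((g h) (g h)) (g h))))
No beta redexes found.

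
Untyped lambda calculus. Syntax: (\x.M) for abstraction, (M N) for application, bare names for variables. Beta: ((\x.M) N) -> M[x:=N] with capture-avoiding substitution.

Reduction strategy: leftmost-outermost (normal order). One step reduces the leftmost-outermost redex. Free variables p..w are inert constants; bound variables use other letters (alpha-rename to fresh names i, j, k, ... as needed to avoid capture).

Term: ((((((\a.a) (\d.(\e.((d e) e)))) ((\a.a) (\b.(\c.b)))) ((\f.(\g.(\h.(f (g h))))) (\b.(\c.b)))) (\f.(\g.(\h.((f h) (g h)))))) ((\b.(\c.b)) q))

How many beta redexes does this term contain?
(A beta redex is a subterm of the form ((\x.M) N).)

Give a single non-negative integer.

Term: ((((((\a.a) (\d.(\e.((d e) e)))) ((\a.a) (\b.(\c.b)))) ((\f.(\g.(\h.(f (g h))))) (\b.(\c.b)))) (\f.(\g.(\h.((f h) (g h)))))) ((\b.(\c.b)) q))
  Redex: ((\a.a) (\d.(\e.((d e) e))))
  Redex: ((\a.a) (\b.(\c.b)))
  Redex: ((\f.(\g.(\h.(f (g h))))) (\b.(\c.b)))
  Redex: ((\b.(\c.b)) q)
Total redexes: 4

Answer: 4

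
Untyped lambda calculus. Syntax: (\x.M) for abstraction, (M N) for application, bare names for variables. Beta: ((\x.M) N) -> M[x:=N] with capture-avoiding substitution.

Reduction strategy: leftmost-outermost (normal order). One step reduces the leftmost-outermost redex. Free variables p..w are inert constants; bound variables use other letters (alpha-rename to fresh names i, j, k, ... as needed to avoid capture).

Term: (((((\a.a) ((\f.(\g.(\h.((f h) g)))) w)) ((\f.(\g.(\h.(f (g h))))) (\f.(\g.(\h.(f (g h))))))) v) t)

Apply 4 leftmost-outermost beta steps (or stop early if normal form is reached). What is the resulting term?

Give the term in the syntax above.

Answer: (((w v) ((\f.(\g.(\h.(f (g h))))) (\f.(\g.(\h.(f (g h))))))) t)

Derivation:
Step 0: (((((\a.a) ((\f.(\g.(\h.((f h) g)))) w)) ((\f.(\g.(\h.(f (g h))))) (\f.(\g.(\h.(f (g h))))))) v) t)
Step 1: (((((\f.(\g.(\h.((f h) g)))) w) ((\f.(\g.(\h.(f (g h))))) (\f.(\g.(\h.(f (g h))))))) v) t)
Step 2: ((((\g.(\h.((w h) g))) ((\f.(\g.(\h.(f (g h))))) (\f.(\g.(\h.(f (g h))))))) v) t)
Step 3: (((\h.((w h) ((\f.(\g.(\h.(f (g h))))) (\f.(\g.(\h.(f (g h)))))))) v) t)
Step 4: (((w v) ((\f.(\g.(\h.(f (g h))))) (\f.(\g.(\h.(f (g h))))))) t)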